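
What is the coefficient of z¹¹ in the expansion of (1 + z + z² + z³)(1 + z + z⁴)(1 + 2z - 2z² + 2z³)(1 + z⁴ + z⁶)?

10

(1 + z + z² + z³) has coefficients 1,1,1,1 for degrees 0…3.
(1 + z + z⁴) has coefficients 1,1,0,0,1,0,0,0,0,0,0,0 for degrees 0…11.
Multiplying by (1 + 2z - 2z² + 2z³) gives running coefficients 1,3,0,0,3,2,-2,2,0,0,0,0 for degrees 0…11.
Finally multiplying by (1 + z⁴ + z⁶), the product of all factors after the first has coefficients 1,3,0,0,4,5,-1,5,3,2,1,4 for degrees 0…11.
[z¹¹] = 1·4 + 1·1 + 1·2 + 1·3 = 10.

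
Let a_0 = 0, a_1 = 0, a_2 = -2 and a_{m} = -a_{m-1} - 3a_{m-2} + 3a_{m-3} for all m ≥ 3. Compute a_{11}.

The ordinary generating function has denominator 1 + t + 3t^2 - 3t^3.
Iterating the recurrence: a_0,…,a_{11} = 0, 0, -2, 2, 4, -16, 10, 50, -128, 8, 526, -934.

-934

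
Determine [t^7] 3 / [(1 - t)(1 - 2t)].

Partial fractions give a closed form: a_n = (-3)·1^n + (6)·2^n.
At n = 7: a_7 = 765.

765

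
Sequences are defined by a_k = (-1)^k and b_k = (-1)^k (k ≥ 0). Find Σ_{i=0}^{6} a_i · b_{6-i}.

7

This is [x^6] in the product of the two ordinary generating functions.
Σ = 1·1 − 1·(-1) + 1·1 − 1·(-1) + 1·1 − 1·(-1) + 1·1 = 7.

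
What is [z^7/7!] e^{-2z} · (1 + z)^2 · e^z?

-29

The EGF product rule gives c_7 = Σ_{k_1+k_2+k_3=7} C(7; k_1,k_2,k_3) · ∏ g_i(k_i), where e^{-2z} gives (-2)^k; (1+z)^2 gives the falling factorial (2)_k; e^z gives (1)^k.
g_1(k) for k = 0…7: 1, -2, 4, -8, 16, -32, 64, -128.
g_2(k) for k = 0…7: 1, 2, 2, 0, 0, 0, 0, 0.
g_3(k) for k = 0…7: 1, 1, 1, 1, 1, 1, 1, 1.
First combine the last two factors: h(k) = Σ_j C(k,j)·g_2(j)·g_3(k−j) for k = 0…7: 1, 3, 7, 13, 21, 31, 43, 57.
c_7 = Σ_k C(7,k)·g_1(k)·h(7−k) = 1·1·57 + 7·(-2)·43 + 21·4·31 + 35·(-8)·21 + 35·16·13 + 21·(-32)·7 + 7·64·3 + 1·(-128)·1 = 57 − 602 + 2604 − 5880 + 7280 − 4704 + 1344 − 128 = -29.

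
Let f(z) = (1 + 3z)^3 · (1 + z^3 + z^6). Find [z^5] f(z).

(1 + 3z)^3 has coefficients 1,9,27,27 for degrees 0…3.
(1 + z^3 + z^6) has coefficients 1,0,0,1,0,0 for degrees 0…5.
[z^5] = 1·0 + 9·0 + 27·1 + 27·0 = 27.

27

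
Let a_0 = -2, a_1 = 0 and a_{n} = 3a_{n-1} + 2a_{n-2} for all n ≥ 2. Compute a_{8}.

-7052

The ordinary generating function has denominator 1 - 3t - 2t^2.
Iterating the recurrence: a_0,…,a_{8} = -2, 0, -4, -12, -44, -156, -556, -1980, -7052.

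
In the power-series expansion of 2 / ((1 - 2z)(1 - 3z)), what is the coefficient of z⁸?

The denominator gives the recurrence a_n = 5a_(n−1) − 6a_(n−2) for n ≥ 2; the numerator fixes a_0 = 2, a_1 = 10.
Iterating: 2, 10, 38, 130, 422, 1330, 4118, 12610, 38342, so a_8 = 38342.

38342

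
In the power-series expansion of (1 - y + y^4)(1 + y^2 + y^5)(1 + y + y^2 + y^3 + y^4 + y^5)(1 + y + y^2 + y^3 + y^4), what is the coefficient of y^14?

(1 - y + y^4) has coefficients 1,-1,0,0,1 for degrees 0…4.
(1 + y^2 + y^5) has coefficients 1,0,1,0,0,1,0,0,0,0,0,0,0,0,0 for degrees 0…14.
Multiplying by (1 + y + y^2 + y^3 + y^4 + y^5) gives running coefficients 1,1,2,2,2,3,2,2,1,1,1,0,0,0,0 for degrees 0…14.
Finally multiplying by (1 + y + y^2 + y^3 + y^4), the product of all factors after the first has coefficients 1,2,4,6,8,10,11,11,10,9,7,5,3,2,1 for degrees 0…14.
[y^14] = 1·1 − 1·2 + 1·7 = 6.

6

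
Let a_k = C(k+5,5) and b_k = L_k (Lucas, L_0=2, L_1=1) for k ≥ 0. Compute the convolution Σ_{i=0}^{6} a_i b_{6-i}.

2009

This is [x^6] in the product of the two ordinary generating functions.
Σ = 1·18 + 6·11 + 21·7 + 56·4 + 126·3 + 252·1 + 462·2 = 2009.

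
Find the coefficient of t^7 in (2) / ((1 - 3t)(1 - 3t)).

The denominator gives the recurrence a_n = 6a_(n−1) − 9a_(n−2) for n ≥ 2; the numerator fixes a_0 = 2, a_1 = 12.
Iterating: 2, 12, 54, 216, 810, 2916, 10206, 34992, so a_7 = 34992.

34992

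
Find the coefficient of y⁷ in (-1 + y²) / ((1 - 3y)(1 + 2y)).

The denominator gives the recurrence a_n = a_(n−1) + 6a_(n−2) for n ≥ 3; the numerator fixes a_0 = -1, a_1 = -1, a_2 = -6.
Iterating: -1, -1, -6, -12, -48, -120, -408, -1128, so a_7 = -1128.

-1128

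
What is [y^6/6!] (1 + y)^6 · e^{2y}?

The EGF product rule gives c_6 = Σ_{k_1+k_2=6} C(6; k_1,k_2) · ∏ g_i(k_i), where (1+y)^6 gives the falling factorial (6)_k; e^{2y} gives (2)^k.
g_1(k) for k = 0…6: 1, 6, 30, 120, 360, 720, 720.
g_2(k) for k = 0…6: 1, 2, 4, 8, 16, 32, 64.
c_6 = Σ_k C(6,k)·g_1(k)·g_2(6−k) = 1·1·64 + 6·6·32 + 15·30·16 + 20·120·8 + 15·360·4 + 6·720·2 + 1·720·1 = 64 + 1152 + 7200 + 19200 + 21600 + 8640 + 720 = 58576.

58576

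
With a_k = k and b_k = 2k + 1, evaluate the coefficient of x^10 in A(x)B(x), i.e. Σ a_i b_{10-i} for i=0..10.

Write out a_i and b_{10-i} for i = 0,…,10 and sum the products.
Σ = 0·21 + 1·19 + 2·17 + 3·15 + 4·13 + 5·11 + 6·9 + 7·7 + 8·5 + 9·3 + 10·1 = 385.

385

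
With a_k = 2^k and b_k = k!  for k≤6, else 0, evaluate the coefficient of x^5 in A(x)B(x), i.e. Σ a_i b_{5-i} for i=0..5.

256

The convolution is the t^5 coefficient of A(t)B(t).
Σ = 1·120 + 2·24 + 4·6 + 8·2 + 16·1 + 32·1 = 256.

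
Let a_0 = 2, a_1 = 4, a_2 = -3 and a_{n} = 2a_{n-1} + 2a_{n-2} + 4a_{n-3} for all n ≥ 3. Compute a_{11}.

The ordinary generating function has denominator 1 - 2q - 2q^2 - 4q^3.
Iterating the recurrence: a_0,…,a_{11} = 2, 4, -3, 10, 30, 68, 236, 728, 2200, 6800, 20912, 64224.

64224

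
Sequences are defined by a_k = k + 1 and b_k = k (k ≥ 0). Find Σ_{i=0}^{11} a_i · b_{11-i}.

This is [x^11] in the product of the two ordinary generating functions.
Σ = 1·11 + 2·10 + 3·9 + 4·8 + 5·7 + 6·6 + 7·5 + 8·4 + 9·3 + 10·2 + 11·1 + 12·0 = 286.

286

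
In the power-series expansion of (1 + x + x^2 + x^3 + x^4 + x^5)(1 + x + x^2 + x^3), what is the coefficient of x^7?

2

(1 + x + x^2 + x^3 + x^4 + x^5) has coefficients 1,1,1,1,1,1 for degrees 0…5.
(1 + x + x^2 + x^3) has coefficients 1,1,1,1,0,0,0,0 for degrees 0…7.
[x^7] = 1·0 + 1·0 + 1·0 + 1·0 + 1·1 + 1·1 = 2.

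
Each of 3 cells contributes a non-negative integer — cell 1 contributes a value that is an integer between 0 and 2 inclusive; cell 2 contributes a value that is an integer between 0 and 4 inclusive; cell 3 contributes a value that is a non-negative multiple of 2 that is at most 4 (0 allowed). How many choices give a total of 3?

The generating function for the choices is (1 + q + q²)·(1 + q + q² + q³ + q⁴)·(1 + q² + q⁴); the count is [q³].
(1 + q + q²) has coefficients 1,1,1 for degrees 0…2.
(1 + q + q² + q³ + q⁴) has coefficients 1,1,1,1 for degrees 0…3.
Finally multiplying by (1 + q² + q⁴), the product of all factors after the first has coefficients 1,1,2,2 for degrees 0…3.
[q³] = 1·2 + 1·2 + 1·1 = 5.

5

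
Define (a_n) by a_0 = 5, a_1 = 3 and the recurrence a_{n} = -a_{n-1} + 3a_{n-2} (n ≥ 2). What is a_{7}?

-309

The ordinary generating function has denominator 1 + y - 3y^2.
Iterating the recurrence: a_0,…,a_{7} = 5, 3, 12, -3, 39, -48, 165, -309.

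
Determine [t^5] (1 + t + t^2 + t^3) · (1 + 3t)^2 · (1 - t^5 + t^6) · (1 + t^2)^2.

(1 + t + t^2 + t^3) has coefficients 1,1,1,1 for degrees 0…3.
(1 + 3t)^2 has coefficients 1,6,9,0,0,0 for degrees 0…5.
Multiplying by (1 - t^5 + t^6) gives running coefficients 1,6,9,0,0,-1 for degrees 0…5.
Finally multiplying by (1 + t^2)^2, the product of all factors after the first has coefficients 1,6,11,12,19,5 for degrees 0…5.
[t^5] = 1·5 + 1·19 + 1·12 + 1·11 = 47.

47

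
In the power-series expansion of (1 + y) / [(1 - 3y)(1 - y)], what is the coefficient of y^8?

13121

The denominator gives the recurrence a_n = 4a_(n−1) − 3a_(n−2) for n ≥ 2; the numerator fixes a_0 = 1, a_1 = 5.
Iterating: 1, 5, 17, 53, 161, 485, 1457, 4373, 13121, so a_8 = 13121.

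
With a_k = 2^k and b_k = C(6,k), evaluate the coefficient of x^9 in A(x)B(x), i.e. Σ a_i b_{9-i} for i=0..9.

5832

Write out a_i and b_{9-i} for i = 0,…,9 and sum the products.
Σ = 1·0 + 2·0 + 4·0 + 8·1 + 16·6 + 32·15 + 64·20 + 128·15 + 256·6 + 512·1 = 5832.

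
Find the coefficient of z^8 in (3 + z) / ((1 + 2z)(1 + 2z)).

The denominator gives the recurrence a_n = −4a_(n−1) − 4a_(n−2) for n ≥ 3; the numerator fixes a_0 = 3, a_1 = -11, a_2 = 32.
Iterating: 3, -11, 32, -84, 208, -496, 1152, -2624, 5888, so a_8 = 5888.

5888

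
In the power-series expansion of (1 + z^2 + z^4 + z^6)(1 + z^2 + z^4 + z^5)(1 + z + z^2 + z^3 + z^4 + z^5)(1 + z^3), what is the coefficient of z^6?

12

(1 + z^2 + z^4 + z^6) has coefficients 1,0,1,0,1,0,1 for degrees 0…6.
(1 + z^2 + z^4 + z^5) has coefficients 1,0,1,0,1,1,0 for degrees 0…6.
Multiplying by (1 + z + z^2 + z^3 + z^4 + z^5) gives running coefficients 1,1,2,2,3,4,3 for degrees 0…6.
Finally multiplying by (1 + z^3), the product of all factors after the first has coefficients 1,1,2,3,4,6,5 for degrees 0…6.
[z^6] = 1·5 + 1·4 + 1·2 + 1·1 = 12.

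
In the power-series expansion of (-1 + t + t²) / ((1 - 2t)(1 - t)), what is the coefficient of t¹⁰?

The denominator gives the recurrence a_n = 3a_(n−1) − 2a_(n−2) for n ≥ 3; the numerator fixes a_0 = -1, a_1 = -2, a_2 = -3.
Iterating: -1, -2, -3, -5, -9, -17, -33, -65, -129, -257, -513, so a_10 = -513.

-513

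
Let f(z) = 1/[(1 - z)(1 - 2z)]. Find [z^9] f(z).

1023

Partial fractions give a closed form: a_n = (-1)·1^n + (2)·2^n.
At n = 9: a_9 = 1023.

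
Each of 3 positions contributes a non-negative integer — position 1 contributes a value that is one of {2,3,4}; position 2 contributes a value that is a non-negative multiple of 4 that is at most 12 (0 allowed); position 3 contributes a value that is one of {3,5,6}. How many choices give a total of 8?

The generating function for the choices is (q² + q³ + q⁴)·(1 + q⁴ + q⁸ + q¹²)·(q³ + q⁵ + q⁶); the count is [q⁸].
(q² + q³ + q⁴) has coefficients 0,0,1,1,1 for degrees 0…4.
(1 + q⁴ + q⁸ + q¹²) has coefficients 1,0,0,0,1,0,0,0,1 for degrees 0…8.
Finally multiplying by (q³ + q⁵ + q⁶), the product of all factors after the first has coefficients 0,0,0,1,0,1,1,1,0 for degrees 0…8.
[q⁸] = 1·1 + 1·1 + 1·0 = 2.

2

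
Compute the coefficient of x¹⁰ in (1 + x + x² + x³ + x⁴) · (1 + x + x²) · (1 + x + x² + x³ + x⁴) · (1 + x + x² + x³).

19

(1 + x + x² + x³ + x⁴) has coefficients 1,1,1,1,1 for degrees 0…4.
(1 + x + x²) has coefficients 1,1,1,0,0,0,0,0,0,0,0 for degrees 0…10.
Multiplying by (1 + x + x² + x³ + x⁴) gives running coefficients 1,2,3,3,3,2,1,0,0,0,0 for degrees 0…10.
Finally multiplying by (1 + x + x² + x³), the product of all factors after the first has coefficients 1,3,6,9,11,11,9,6,3,1,0 for degrees 0…10.
[x¹⁰] = 1·0 + 1·1 + 1·3 + 1·6 + 1·9 = 19.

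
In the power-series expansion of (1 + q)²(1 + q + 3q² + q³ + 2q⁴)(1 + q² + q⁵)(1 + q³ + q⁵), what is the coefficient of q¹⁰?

30

(1 + q)² has coefficients 1,2,1 for degrees 0…2.
(1 + q + 3q² + q³ + 2q⁴) has coefficients 1,1,3,1,2,0,0,0,0,0,0 for degrees 0…10.
Multiplying by (1 + q² + q⁵) gives running coefficients 1,1,4,2,5,2,3,3,1,2,0 for degrees 0…10.
Finally multiplying by (1 + q³ + q⁵), the product of all factors after the first has coefficients 1,1,4,3,6,7,6,12,5,10,5 for degrees 0…10.
[q¹⁰] = 1·5 + 2·10 + 1·5 = 30.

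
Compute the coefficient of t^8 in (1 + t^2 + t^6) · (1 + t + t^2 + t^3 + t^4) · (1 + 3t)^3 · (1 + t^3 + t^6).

256

(1 + t^2 + t^6) has coefficients 1,0,1,0,0,0,1 for degrees 0…6.
(1 + t + t^2 + t^3 + t^4) has coefficients 1,1,1,1,1,0,0,0,0 for degrees 0…8.
Multiplying by (1 + 3t)^3 gives running coefficients 1,10,37,64,64,63,54,27,0 for degrees 0…8.
Finally multiplying by (1 + t^3 + t^6), the product of all factors after the first has coefficients 1,10,37,65,74,100,119,101,100 for degrees 0…8.
[t^8] = 1·100 + 1·119 + 1·37 = 256.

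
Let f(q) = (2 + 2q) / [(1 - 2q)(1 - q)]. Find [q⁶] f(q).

The denominator gives the recurrence a_n = 3a_(n−1) − 2a_(n−2) for n ≥ 3; the numerator fixes a_0 = 2, a_1 = 8, a_2 = 20.
Iterating: 2, 8, 20, 44, 92, 188, 380, so a_6 = 380.

380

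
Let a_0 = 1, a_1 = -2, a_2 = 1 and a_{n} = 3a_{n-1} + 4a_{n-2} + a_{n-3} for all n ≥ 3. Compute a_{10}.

-48234

The ordinary generating function has denominator 1 - 3q - 4q^2 - q^3.
Iterating the recurrence: a_0,…,a_{10} = 1, -2, 1, -4, -10, -45, -179, -727, -2942, -11913, -48234.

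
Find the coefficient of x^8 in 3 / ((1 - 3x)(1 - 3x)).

177147

The denominator gives the recurrence a_n = 6a_(n−1) − 9a_(n−2) for n ≥ 2; the numerator fixes a_0 = 3, a_1 = 18.
Iterating: 3, 18, 81, 324, 1215, 4374, 15309, 52488, 177147, so a_8 = 177147.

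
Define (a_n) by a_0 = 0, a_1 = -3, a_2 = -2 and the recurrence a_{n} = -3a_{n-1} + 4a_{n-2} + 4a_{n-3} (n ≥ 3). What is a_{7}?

-250

The ordinary generating function has denominator 1 + 3z - 4z^2 - 4z^3.
Iterating the recurrence: a_0,…,a_{7} = 0, -3, -2, -6, -2, -26, 46, -250.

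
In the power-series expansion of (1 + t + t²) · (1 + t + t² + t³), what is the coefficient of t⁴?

(1 + t + t²) has coefficients 1,1,1 for degrees 0…2.
(1 + t + t² + t³) has coefficients 1,1,1,1,0 for degrees 0…4.
[t⁴] = 1·0 + 1·1 + 1·1 = 2.

2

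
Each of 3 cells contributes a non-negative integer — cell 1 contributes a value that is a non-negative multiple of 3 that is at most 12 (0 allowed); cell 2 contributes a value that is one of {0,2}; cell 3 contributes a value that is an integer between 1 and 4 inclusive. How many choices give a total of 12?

The generating function for the choices is (1 + t^3 + t^6 + t^9 + t^12)·(1 + t^2)·(t + t^2 + t^3 + t^4); the count is [t^12].
(1 + t^3 + t^6 + t^9 + t^12) has coefficients 1,0,0,1,0,0,1,0,0,1,0,0,1 for degrees 0…12.
(1 + t^2) has coefficients 1,0,1,0,0,0,0,0,0,0,0,0,0 for degrees 0…12.
Finally multiplying by (t + t^2 + t^3 + t^4), the product of all factors after the first has coefficients 0,1,1,2,2,1,1,0,0,0,0,0,0 for degrees 0…12.
[t^12] = 1·0 + 1·0 + 1·1 + 1·2 + 1·0 = 3.

3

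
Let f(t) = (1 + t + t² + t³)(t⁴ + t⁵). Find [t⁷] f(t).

2

(1 + t + t² + t³) has coefficients 1,1,1,1 for degrees 0…3.
(t⁴ + t⁵) has coefficients 0,0,0,0,1,1,0,0 for degrees 0…7.
[t⁷] = 1·0 + 1·0 + 1·1 + 1·1 = 2.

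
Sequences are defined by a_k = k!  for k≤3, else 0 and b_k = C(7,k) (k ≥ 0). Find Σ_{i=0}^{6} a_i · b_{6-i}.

Write out a_i and b_{6-i} for i = 0,…,6 and sum the products.
Σ = 1·7 + 1·21 + 2·35 + 6·35 + 0·21 + 0·7 + 0·1 = 308.

308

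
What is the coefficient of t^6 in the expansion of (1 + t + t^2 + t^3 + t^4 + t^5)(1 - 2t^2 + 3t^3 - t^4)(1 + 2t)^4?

80

(1 + t + t^2 + t^3 + t^4 + t^5) has coefficients 1,1,1,1,1,1 for degrees 0…5.
(1 - 2t^2 + 3t^3 - t^4) has coefficients 1,0,-2,3,-1,0,0 for degrees 0…6.
Finally multiplying by (1 + 2t)^4, the product of all factors after the first has coefficients 1,8,22,19,-9,0,40 for degrees 0…6.
[t^6] = 1·40 + 1·0 + 1·(-9) + 1·19 + 1·22 + 1·8 = 80.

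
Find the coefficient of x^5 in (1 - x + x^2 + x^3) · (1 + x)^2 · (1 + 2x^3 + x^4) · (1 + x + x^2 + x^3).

12

(1 - x + x^2 + x^3) has coefficients 1,-1,1,1 for degrees 0…3.
(1 + x)^2 has coefficients 1,2,1,0,0,0 for degrees 0…5.
Multiplying by (1 + 2x^3 + x^4) gives running coefficients 1,2,1,2,5,4 for degrees 0…5.
Finally multiplying by (1 + x + x^2 + x^3), the product of all factors after the first has coefficients 1,3,4,6,10,12 for degrees 0…5.
[x^5] = 1·12 − 1·10 + 1·6 + 1·4 = 12.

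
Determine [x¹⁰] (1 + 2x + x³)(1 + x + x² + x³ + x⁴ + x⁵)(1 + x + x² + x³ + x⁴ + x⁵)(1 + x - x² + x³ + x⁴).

45

(1 + 2x + x³) has coefficients 1,2,0,1 for degrees 0…3.
(1 + x + x² + x³ + x⁴ + x⁵) has coefficients 1,1,1,1,1,1,0,0,0,0,0 for degrees 0…10.
Multiplying by (1 + x + x² + x³ + x⁴ + x⁵) gives running coefficients 1,2,3,4,5,6,5,4,3,2,1 for degrees 0…10.
Finally multiplying by (1 + x - x² + x³ + x⁴), the product of all factors after the first has coefficients 1,3,4,6,9,12,13,12,13,12,9 for degrees 0…10.
[x¹⁰] = 1·9 + 2·12 + 1·12 = 45.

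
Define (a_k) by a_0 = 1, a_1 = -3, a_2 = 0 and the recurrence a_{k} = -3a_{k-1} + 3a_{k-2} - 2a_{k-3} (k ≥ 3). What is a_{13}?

-8082987

The ordinary generating function has denominator 1 + 3t - 3t^2 + 2t^3.
Iterating the recurrence: a_0,…,a_{13} = 1, -3, 0, -11, 39, -150, 589, -2295, 8952, -34919, 136203, -531270, 2072257, -8082987.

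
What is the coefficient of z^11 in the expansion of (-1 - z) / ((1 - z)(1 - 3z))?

-354293

Partial fractions give a closed form: a_n = (1)·1^n + (-2)·3^n.
At n = 11: a_11 = -354293.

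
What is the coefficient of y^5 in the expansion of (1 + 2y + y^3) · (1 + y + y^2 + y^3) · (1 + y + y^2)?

8

(1 + 2y + y^3) has coefficients 1,2,0,1 for degrees 0…3.
(1 + y + y^2 + y^3) has coefficients 1,1,1,1,0,0 for degrees 0…5.
Finally multiplying by (1 + y + y^2), the product of all factors after the first has coefficients 1,2,3,3,2,1 for degrees 0…5.
[y^5] = 1·1 + 2·2 + 1·3 = 8.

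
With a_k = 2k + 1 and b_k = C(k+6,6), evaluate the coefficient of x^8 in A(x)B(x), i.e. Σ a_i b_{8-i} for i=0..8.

This is [x^8] in the product of the two ordinary generating functions.
Σ = 1·3003 + 3·1716 + 5·924 + 7·462 + 9·210 + 11·84 + 13·28 + 15·7 + 17·1 = 19305.

19305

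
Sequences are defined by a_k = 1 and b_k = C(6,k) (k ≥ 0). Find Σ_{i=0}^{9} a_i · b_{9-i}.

64

This is [x^9] in the product of the two ordinary generating functions.
Σ = 1·0 + 1·0 + 1·0 + 1·1 + 1·6 + 1·15 + 1·20 + 1·15 + 1·6 + 1·1 = 64.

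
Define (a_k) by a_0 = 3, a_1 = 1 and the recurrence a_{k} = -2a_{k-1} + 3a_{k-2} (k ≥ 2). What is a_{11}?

-88571

The ordinary generating function has denominator 1 + 2q - 3q^2.
Iterating the recurrence: a_0,…,a_{11} = 3, 1, 7, -11, 43, -119, 367, -1091, 3283, -9839, 29527, -88571.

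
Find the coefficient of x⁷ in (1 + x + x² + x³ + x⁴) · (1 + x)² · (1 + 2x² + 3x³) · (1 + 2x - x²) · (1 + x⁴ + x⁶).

64

(1 + x + x² + x³ + x⁴) has coefficients 1,1,1,1,1 for degrees 0…4.
(1 + x)² has coefficients 1,2,1,0,0,0,0,0 for degrees 0…7.
Multiplying by (1 + 2x² + 3x³) gives running coefficients 1,2,3,7,8,3,0,0 for degrees 0…7.
Multiplying by (1 + 2x - x²) gives running coefficients 1,4,6,11,19,12,-2,-3 for degrees 0…7.
Finally multiplying by (1 + x⁴ + x⁶), the product of all factors after the first has coefficients 1,4,6,11,20,16,5,12 for degrees 0…7.
[x⁷] = 1·12 + 1·5 + 1·16 + 1·20 + 1·11 = 64.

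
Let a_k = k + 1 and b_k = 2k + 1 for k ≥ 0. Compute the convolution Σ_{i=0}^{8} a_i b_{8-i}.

This is [x^8] in the product of the two ordinary generating functions.
Σ = 1·17 + 2·15 + 3·13 + 4·11 + 5·9 + 6·7 + 7·5 + 8·3 + 9·1 = 285.

285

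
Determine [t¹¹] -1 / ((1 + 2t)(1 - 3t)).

-105469

Partial fractions give a closed form: a_n = (-2/5)·(-2)^n + (-3/5)·3^n.
At n = 11: a_11 = -105469.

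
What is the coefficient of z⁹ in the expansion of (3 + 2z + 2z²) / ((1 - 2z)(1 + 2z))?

512

The denominator gives the recurrence a_n = 4a_(n−2) for n ≥ 3; the numerator fixes a_0 = 3, a_1 = 2, a_2 = 14.
Iterating: 3, 2, 14, 8, 56, 32, 224, 128, 896, 512, so a_9 = 512.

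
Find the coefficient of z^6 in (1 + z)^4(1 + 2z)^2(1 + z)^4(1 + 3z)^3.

(1 + z)^4 has coefficients 1,4,6,4,1 for degrees 0…4.
(1 + 2z)^2 has coefficients 1,4,4,0,0,0,0 for degrees 0…6.
Multiplying by (1 + z)^4 gives running coefficients 1,8,26,44,41,20,4 for degrees 0…6.
Finally multiplying by (1 + 3z)^3, the product of all factors after the first has coefficients 1,17,125,521,1355,2279,2479 for degrees 0…6.
[z^6] = 1·2479 + 4·2279 + 6·1355 + 4·521 + 1·125 = 21934.

21934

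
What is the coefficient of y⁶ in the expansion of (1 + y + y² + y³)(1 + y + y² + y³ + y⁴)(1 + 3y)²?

56

(1 + y + y² + y³) has coefficients 1,1,1,1 for degrees 0…3.
(1 + y + y² + y³ + y⁴) has coefficients 1,1,1,1,1,0,0 for degrees 0…6.
Finally multiplying by (1 + 3y)², the product of all factors after the first has coefficients 1,7,16,16,16,15,9 for degrees 0…6.
[y⁶] = 1·9 + 1·15 + 1·16 + 1·16 = 56.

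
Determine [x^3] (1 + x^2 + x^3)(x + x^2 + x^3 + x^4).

(1 + x^2 + x^3) has coefficients 1,0,1,1 for degrees 0…3.
(x + x^2 + x^3 + x^4) has coefficients 0,1,1,1 for degrees 0…3.
[x^3] = 1·1 + 1·1 + 1·0 = 2.

2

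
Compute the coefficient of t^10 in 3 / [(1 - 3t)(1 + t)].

Partial fractions give a closed form: a_n = (9/4)·3^n + (3/4)·(-1)^n.
At n = 10: a_10 = 132861.

132861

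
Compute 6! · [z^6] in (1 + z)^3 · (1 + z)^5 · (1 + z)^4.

665280

The EGF product rule gives c_6 = Σ_{k_1+k_2+k_3=6} C(6; k_1,k_2,k_3) · ∏ g_i(k_i), where (1+z)^3 gives the falling factorial (3)_k; (1+z)^5 gives the falling factorial (5)_k; (1+z)^4 gives the falling factorial (4)_k.
g_1(k) for k = 0…6: 1, 3, 6, 6, 0, 0, 0.
g_2(k) for k = 0…6: 1, 5, 20, 60, 120, 120, 0.
g_3(k) for k = 0…6: 1, 4, 12, 24, 24, 0, 0.
First combine the last two factors: h(k) = Σ_j C(k,j)·g_2(j)·g_3(k−j) for k = 0…6: 1, 9, 72, 504, 3024, 15120, 60480.
c_6 = Σ_k C(6,k)·g_1(k)·h(6−k) = 1·1·60480 + 6·3·15120 + 15·6·3024 + 20·6·504 = 60480 + 272160 + 272160 + 60480 = 665280.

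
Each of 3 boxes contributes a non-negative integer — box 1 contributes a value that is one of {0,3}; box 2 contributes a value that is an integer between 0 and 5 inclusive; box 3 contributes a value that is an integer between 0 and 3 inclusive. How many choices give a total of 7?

The generating function for the choices is (1 + z^3)·(1 + z + z^2 + z^3 + z^4 + z^5)·(1 + z + z^2 + z^3); the count is [z^7].
(1 + z^3) has coefficients 1,0,0,1 for degrees 0…3.
(1 + z + z^2 + z^3 + z^4 + z^5) has coefficients 1,1,1,1,1,1,0,0 for degrees 0…7.
Finally multiplying by (1 + z + z^2 + z^3), the product of all factors after the first has coefficients 1,2,3,4,4,4,3,2 for degrees 0…7.
[z^7] = 1·2 + 1·4 = 6.

6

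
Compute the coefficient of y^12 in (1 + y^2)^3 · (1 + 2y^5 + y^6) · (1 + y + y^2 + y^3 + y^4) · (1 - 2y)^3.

-17

(1 + y^2)^3 has coefficients 1,0,3,0,3,0,1 for degrees 0…6.
(1 + 2y^5 + y^6) has coefficients 1,0,0,0,0,2,1,0,0,0,0,0,0 for degrees 0…12.
Multiplying by (1 + y + y^2 + y^3 + y^4) gives running coefficients 1,1,1,1,1,2,3,3,3,3,1,0,0 for degrees 0…12.
Finally multiplying by (1 - 2y)^3, the product of all factors after the first has coefficients 1,-5,7,-1,-1,0,-5,1,5,-3,-5,6,-12 for degrees 0…12.
[y^12] = 1·(-12) + 3·(-5) + 3·5 + 1·(-5) = -17.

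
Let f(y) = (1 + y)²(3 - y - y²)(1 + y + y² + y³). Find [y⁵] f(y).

-4

(1 + y)² has coefficients 1,2,1 for degrees 0…2.
(3 - y - y²) has coefficients 3,-1,-1,0,0,0 for degrees 0…5.
Finally multiplying by (1 + y + y² + y³), the product of all factors after the first has coefficients 3,2,1,1,-2,-1 for degrees 0…5.
[y⁵] = 1·(-1) + 2·(-2) + 1·1 = -4.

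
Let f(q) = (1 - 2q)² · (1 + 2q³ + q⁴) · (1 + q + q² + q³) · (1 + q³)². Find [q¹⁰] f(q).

(1 - 2q)² has coefficients 1,-4,4 for degrees 0…2.
(1 + 2q³ + q⁴) has coefficients 1,0,0,2,1,0,0,0,0,0,0 for degrees 0…10.
Multiplying by (1 + q + q² + q³) gives running coefficients 1,1,1,3,3,3,3,1,0,0,0 for degrees 0…10.
Finally multiplying by (1 + q³)², the product of all factors after the first has coefficients 1,1,1,5,5,5,10,8,7,9,5 for degrees 0…10.
[q¹⁰] = 1·5 − 4·9 + 4·7 = -3.

-3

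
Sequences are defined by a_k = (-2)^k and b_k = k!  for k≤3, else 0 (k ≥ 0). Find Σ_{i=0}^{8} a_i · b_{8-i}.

64

The convolution is the t^8 coefficient of A(t)B(t).
Σ = 1·0 − 2·0 + 4·0 − 8·0 + 16·0 − 32·6 + 64·2 − 128·1 + 256·1 = 64.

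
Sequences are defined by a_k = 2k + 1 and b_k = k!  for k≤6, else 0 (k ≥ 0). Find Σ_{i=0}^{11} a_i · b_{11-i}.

The convolution is the t^11 coefficient of A(t)B(t).
Σ = 1·0 + 3·0 + 5·0 + 7·0 + 9·0 + 11·720 + 13·120 + 15·24 + 17·6 + 19·2 + 21·1 + 23·1 = 10024.

10024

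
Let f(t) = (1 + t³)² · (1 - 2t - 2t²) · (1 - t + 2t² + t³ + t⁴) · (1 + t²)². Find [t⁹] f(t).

(1 + t³)² has coefficients 1,0,0,2,0,0,1 for degrees 0…6.
(1 - 2t - 2t²) has coefficients 1,-2,-2,0,0,0,0,0,0,0 for degrees 0…9.
Multiplying by (1 - t + 2t² + t³ + t⁴) gives running coefficients 1,-3,2,-1,-5,-4,-2,0,0,0 for degrees 0…9.
Finally multiplying by (1 + t²)², the product of all factors after the first has coefficients 1,-3,4,-7,0,-9,-10,-9,-9,-4 for degrees 0…9.
[t⁹] = 1·(-4) + 2·(-10) + 1·(-7) = -31.

-31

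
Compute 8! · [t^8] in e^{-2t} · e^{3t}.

The EGF product rule gives c_8 = Σ_{k_1+k_2=8} C(8; k_1,k_2) · ∏ g_i(k_i), where e^{-2t} gives (-2)^k; e^{3t} gives (3)^k.
g_1(k) for k = 0…8: 1, -2, 4, -8, 16, -32, 64, -128, 256.
g_2(k) for k = 0…8: 1, 3, 9, 27, 81, 243, 729, 2187, 6561.
c_8 = Σ_k C(8,k)·g_1(k)·g_2(8−k) = 1·1·6561 + 8·(-2)·2187 + 28·4·729 + 56·(-8)·243 + 70·16·81 + 56·(-32)·27 + 28·64·9 + 8·(-128)·3 + 1·256·1 = 6561 − 34992 + 81648 − 108864 + 90720 − 48384 + 16128 − 3072 + 256 = 1.

1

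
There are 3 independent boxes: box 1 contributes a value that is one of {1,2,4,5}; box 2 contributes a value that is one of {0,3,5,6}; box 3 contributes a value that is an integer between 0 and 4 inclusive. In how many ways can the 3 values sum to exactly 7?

8

The generating function for the choices is (q + q² + q⁴ + q⁵)·(1 + q³ + q⁵ + q⁶)·(1 + q + q² + q³ + q⁴); the count is [q⁷].
(q + q² + q⁴ + q⁵) has coefficients 0,1,1,0,1,1 for degrees 0…5.
(1 + q³ + q⁵ + q⁶) has coefficients 1,0,0,1,0,1,1,0 for degrees 0…7.
Finally multiplying by (1 + q + q² + q³ + q⁴), the product of all factors after the first has coefficients 1,1,1,2,2,2,3,3 for degrees 0…7.
[q⁷] = 1·3 + 1·2 + 1·2 + 1·1 = 8.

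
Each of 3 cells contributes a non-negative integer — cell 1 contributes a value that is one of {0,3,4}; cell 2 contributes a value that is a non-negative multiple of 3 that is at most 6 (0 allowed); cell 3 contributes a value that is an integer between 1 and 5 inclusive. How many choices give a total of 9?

The generating function for the choices is (1 + z³ + z⁴)·(1 + z³ + z⁶)·(z + z² + z³ + z⁴ + z⁵); the count is [z⁹].
(1 + z³ + z⁴) has coefficients 1,0,0,1,1 for degrees 0…4.
(1 + z³ + z⁶) has coefficients 1,0,0,1,0,0,1,0,0,0 for degrees 0…9.
Finally multiplying by (z + z² + z³ + z⁴ + z⁵), the product of all factors after the first has coefficients 0,1,1,1,2,2,1,2,2,1 for degrees 0…9.
[z⁹] = 1·1 + 1·1 + 1·2 = 4.

4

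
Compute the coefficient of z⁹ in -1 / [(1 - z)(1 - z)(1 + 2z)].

224

The denominator gives the recurrence a_n = 3a_(n−2) − 2a_(n−3) for n ≥ 3; the numerator fixes a_0 = -1, a_1 = 0, a_2 = -3.
Iterating: -1, 0, -3, 2, -9, 12, -31, 54, -117, 224, so a_9 = 224.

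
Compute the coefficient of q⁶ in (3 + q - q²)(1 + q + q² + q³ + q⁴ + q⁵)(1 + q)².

9

(3 + q - q²) has coefficients 3,1,-1 for degrees 0…2.
(1 + q + q² + q³ + q⁴ + q⁵) has coefficients 1,1,1,1,1,1,0 for degrees 0…6.
Finally multiplying by (1 + q)², the product of all factors after the first has coefficients 1,3,4,4,4,4,3 for degrees 0…6.
[q⁶] = 3·3 + 1·4 − 1·4 = 9.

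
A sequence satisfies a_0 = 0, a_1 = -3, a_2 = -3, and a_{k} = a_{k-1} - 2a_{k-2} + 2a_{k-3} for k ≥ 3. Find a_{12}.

The ordinary generating function has denominator 1 - z + 2z^2 - 2z^3.
Iterating the recurrence: a_0,…,a_{12} = 0, -3, -3, 3, 3, -9, -9, 15, 15, -33, -33, 63, 63.

63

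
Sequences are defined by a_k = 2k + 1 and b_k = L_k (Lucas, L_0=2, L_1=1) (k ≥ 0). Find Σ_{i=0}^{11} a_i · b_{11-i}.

This is [x^11] in the product of the two ordinary generating functions.
Σ = 1·199 + 3·123 + 5·76 + 7·47 + 9·29 + 11·18 + 13·11 + 15·7 + 17·4 + 19·3 + 21·1 + 23·2 = 2176.

2176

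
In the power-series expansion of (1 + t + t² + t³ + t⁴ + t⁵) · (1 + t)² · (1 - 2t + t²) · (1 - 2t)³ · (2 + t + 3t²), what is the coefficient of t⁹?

(1 + t + t² + t³ + t⁴ + t⁵) has coefficients 1,1,1,1,1,1 for degrees 0…5.
(1 + t)² has coefficients 1,2,1,0,0,0,0,0,0,0 for degrees 0…9.
Multiplying by (1 - 2t + t²) gives running coefficients 1,0,-2,0,1,0,0,0,0,0 for degrees 0…9.
Multiplying by (1 - 2t)³ gives running coefficients 1,-6,10,4,-23,10,12,-8,0,0 for degrees 0…9.
Finally multiplying by (2 + t + 3t²), the product of all factors after the first has coefficients 2,-11,17,0,-12,9,-35,26,28,-24 for degrees 0…9.
[t⁹] = 1·(-24) + 1·28 + 1·26 + 1·(-35) + 1·9 + 1·(-12) = -8.

-8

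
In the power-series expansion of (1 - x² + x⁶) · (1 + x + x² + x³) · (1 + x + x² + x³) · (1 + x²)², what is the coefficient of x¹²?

9

(1 - x² + x⁶) has coefficients 1,0,-1,0,0,0,1 for degrees 0…6.
(1 + x + x² + x³) has coefficients 1,1,1,1,0,0,0,0,0,0,0,0,0 for degrees 0…12.
Multiplying by (1 + x + x² + x³) gives running coefficients 1,2,3,4,3,2,1,0,0,0,0,0,0 for degrees 0…12.
Finally multiplying by (1 + x²)², the product of all factors after the first has coefficients 1,2,5,8,10,12,10,8,5,2,1,0,0 for degrees 0…12.
[x¹²] = 1·0 − 1·1 + 1·10 = 9.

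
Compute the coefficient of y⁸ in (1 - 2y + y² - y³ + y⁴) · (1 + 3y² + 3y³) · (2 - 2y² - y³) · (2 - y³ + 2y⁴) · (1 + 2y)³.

(1 - 2y + y² - y³ + y⁴) has coefficients 1,-2,1,-1,1 for degrees 0…4.
(1 + 3y² + 3y³) has coefficients 1,0,3,3,0,0,0,0,0 for degrees 0…8.
Multiplying by (2 - 2y² - y³) gives running coefficients 2,0,4,5,-6,-9,-3,0,0 for degrees 0…8.
Multiplying by (2 - y³ + 2y⁴) gives running coefficients 4,0,8,8,-8,-22,-3,16,-3 for degrees 0…8.
Finally multiplying by (1 + 2y)³, the product of all factors after the first has coefficients 4,24,56,88,136,90,-167,-330,-119 for degrees 0…8.
[y⁸] = 1·(-119) − 2·(-330) + 1·(-167) − 1·90 + 1·136 = 420.

420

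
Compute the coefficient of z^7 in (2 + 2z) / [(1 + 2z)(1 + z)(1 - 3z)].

2522

The denominator gives the recurrence a_n = 7a_(n−2) + 6a_(n−3) for n ≥ 3; the numerator fixes a_0 = 2, a_1 = 2, a_2 = 14.
Iterating: 2, 2, 14, 26, 110, 266, 926, 2522, so a_7 = 2522.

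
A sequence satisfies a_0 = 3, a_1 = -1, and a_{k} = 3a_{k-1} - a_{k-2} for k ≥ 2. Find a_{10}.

-14517

The ordinary generating function has denominator 1 - 3y + y^2.
Iterating the recurrence: a_0,…,a_{10} = 3, -1, -6, -17, -45, -118, -309, -809, -2118, -5545, -14517.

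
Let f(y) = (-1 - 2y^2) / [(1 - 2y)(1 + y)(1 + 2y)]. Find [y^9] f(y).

Partial fractions give a closed form: a_n = (-1/2)·2^n + (1)·(-1)^n + (-3/2)·(-2)^n.
At n = 9: a_9 = 511.

511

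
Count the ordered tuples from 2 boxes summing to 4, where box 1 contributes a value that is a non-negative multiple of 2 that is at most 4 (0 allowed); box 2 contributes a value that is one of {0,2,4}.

The generating function for the choices is (1 + z^2 + z^4)·(1 + z^2 + z^4); the count is [z^4].
(1 + z^2 + z^4) has coefficients 1,0,1,0,1 for degrees 0…4.
(1 + z^2 + z^4) has coefficients 1,0,1,0,1 for degrees 0…4.
[z^4] = 1·1 + 1·1 + 1·1 = 3.

3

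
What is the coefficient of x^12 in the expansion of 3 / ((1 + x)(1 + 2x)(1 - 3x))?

Partial fractions give a closed form: a_n = (-3/4)·(-1)^n + (12/5)·(-2)^n + (27/20)·3^n.
At n = 12: a_12 = 727275.

727275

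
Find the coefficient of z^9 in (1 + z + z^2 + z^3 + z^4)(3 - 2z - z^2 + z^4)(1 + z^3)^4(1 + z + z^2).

16

(1 + z + z^2 + z^3 + z^4) has coefficients 1,1,1,1,1 for degrees 0…4.
(3 - 2z - z^2 + z^4) has coefficients 3,-2,-1,0,1,0,0,0,0,0 for degrees 0…9.
Multiplying by (1 + z^3)^4 gives running coefficients 3,-2,-1,12,-7,-4,18,-8,-6,12 for degrees 0…9.
Finally multiplying by (1 + z + z^2), the product of all factors after the first has coefficients 3,1,0,9,4,1,7,6,4,-2 for degrees 0…9.
[z^9] = 1·(-2) + 1·4 + 1·6 + 1·7 + 1·1 = 16.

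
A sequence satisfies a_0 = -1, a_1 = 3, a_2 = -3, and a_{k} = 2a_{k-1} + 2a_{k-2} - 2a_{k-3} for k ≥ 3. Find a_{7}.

-60

The ordinary generating function has denominator 1 - 2z - 2z^2 + 2z^3.
Iterating the recurrence: a_0,…,a_{7} = -1, 3, -3, 2, -8, -6, -32, -60.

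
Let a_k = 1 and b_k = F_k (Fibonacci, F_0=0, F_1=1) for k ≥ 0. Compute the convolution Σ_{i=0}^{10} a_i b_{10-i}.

143

Write out a_i and b_{10-i} for i = 0,…,10 and sum the products.
Σ = 1·55 + 1·34 + 1·21 + 1·13 + 1·8 + 1·5 + 1·3 + 1·2 + 1·1 + 1·1 + 1·0 = 143.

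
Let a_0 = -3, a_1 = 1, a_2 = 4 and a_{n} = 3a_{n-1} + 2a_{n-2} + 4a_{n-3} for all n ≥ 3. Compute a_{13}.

The ordinary generating function has denominator 1 - 3t - 2t^2 - 4t^3.
Iterating the recurrence: a_0,…,a_{13} = -3, 1, 4, 2, 18, 74, 266, 1018, 3882, 14746, 56074, 213242, 810858, 3083354.

3083354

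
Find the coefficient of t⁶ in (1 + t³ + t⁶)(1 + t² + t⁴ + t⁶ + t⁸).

(1 + t³ + t⁶) has coefficients 1,0,0,1,0,0,1 for degrees 0…6.
(1 + t² + t⁴ + t⁶ + t⁸) has coefficients 1,0,1,0,1,0,1 for degrees 0…6.
[t⁶] = 1·1 + 1·0 + 1·1 = 2.

2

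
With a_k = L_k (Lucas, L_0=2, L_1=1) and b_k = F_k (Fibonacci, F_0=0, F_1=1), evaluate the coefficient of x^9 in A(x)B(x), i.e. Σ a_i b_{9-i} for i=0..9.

This is [x^9] in the product of the two ordinary generating functions.
Σ = 2·34 + 1·21 + 3·13 + 4·8 + 7·5 + 11·3 + 18·2 + 29·1 + 47·1 + 76·0 = 340.

340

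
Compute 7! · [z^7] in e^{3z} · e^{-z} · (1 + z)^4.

The EGF product rule gives c_7 = Σ_{k_1+k_2+k_3=7} C(7; k_1,k_2,k_3) · ∏ g_i(k_i), where e^{3z} gives (3)^k; e^{-z} gives (-1)^k; (1+z)^4 gives the falling factorial (4)_k.
g_1(k) for k = 0…7: 1, 3, 9, 27, 81, 243, 729, 2187.
g_2(k) for k = 0…7: 1, -1, 1, -1, 1, -1, 1, -1.
g_3(k) for k = 0…7: 1, 4, 12, 24, 24, 0, 0, 0.
First combine the last two factors: h(k) = Σ_j C(k,j)·g_2(j)·g_3(k−j) for k = 0…7: 1, 3, 5, -1, -15, 19, 37, -225.
c_7 = Σ_k C(7,k)·g_1(k)·h(7−k) = 1·1·(-225) + 7·3·37 + 21·9·19 + 35·27·(-15) + 35·81·(-1) + 21·243·5 + 7·729·3 + 1·2187·1 = −225 + 777 + 3591 − 14175 − 2835 + 25515 + 15309 + 2187 = 30144.

30144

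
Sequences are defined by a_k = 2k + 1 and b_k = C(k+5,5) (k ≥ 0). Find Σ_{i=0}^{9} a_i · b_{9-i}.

Write out a_i and b_{9-i} for i = 0,…,9 and sum the products.
Σ = 1·2002 + 3·1287 + 5·792 + 7·462 + 9·252 + 11·126 + 13·56 + 15·21 + 17·6 + 19·1 = 17875.

17875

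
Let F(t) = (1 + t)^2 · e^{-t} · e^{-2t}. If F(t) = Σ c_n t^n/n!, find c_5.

27

The EGF product rule gives c_5 = Σ_{k_1+k_2+k_3=5} C(5; k_1,k_2,k_3) · ∏ g_i(k_i), where (1+t)^2 gives the falling factorial (2)_k; e^{-t} gives (-1)^k; e^{-2t} gives (-2)^k.
g_1(k) for k = 0…5: 1, 2, 2, 0, 0, 0.
g_2(k) for k = 0…5: 1, -1, 1, -1, 1, -1.
g_3(k) for k = 0…5: 1, -2, 4, -8, 16, -32.
First combine the last two factors: h(k) = Σ_j C(k,j)·g_2(j)·g_3(k−j) for k = 0…5: 1, -3, 9, -27, 81, -243.
c_5 = Σ_k C(5,k)·g_1(k)·h(5−k) = 1·1·(-243) + 5·2·81 + 10·2·(-27) = −243 + 810 − 540 = 27.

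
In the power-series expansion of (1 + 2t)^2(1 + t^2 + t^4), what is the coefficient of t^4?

5

(1 + 2t)^2 has coefficients 1,4,4 for degrees 0…2.
(1 + t^2 + t^4) has coefficients 1,0,1,0,1 for degrees 0…4.
[t^4] = 1·1 + 4·0 + 4·1 = 5.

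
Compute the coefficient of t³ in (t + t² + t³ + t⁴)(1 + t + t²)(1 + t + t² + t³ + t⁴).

6

(t + t² + t³ + t⁴) has coefficients 0,1,1,1 for degrees 0…3.
(1 + t + t²) has coefficients 1,1,1,0 for degrees 0…3.
Finally multiplying by (1 + t + t² + t³ + t⁴), the product of all factors after the first has coefficients 1,2,3,3 for degrees 0…3.
[t³] = 1·3 + 1·2 + 1·1 = 6.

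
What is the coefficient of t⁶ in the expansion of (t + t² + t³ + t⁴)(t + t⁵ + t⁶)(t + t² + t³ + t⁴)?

4

(t + t² + t³ + t⁴) has coefficients 0,1,1,1,1 for degrees 0…4.
(t + t⁵ + t⁶) has coefficients 0,1,0,0,0,1,1 for degrees 0…6.
Finally multiplying by (t + t² + t³ + t⁴), the product of all factors after the first has coefficients 0,0,1,1,1,1,1 for degrees 0…6.
[t⁶] = 1·1 + 1·1 + 1·1 + 1·1 = 4.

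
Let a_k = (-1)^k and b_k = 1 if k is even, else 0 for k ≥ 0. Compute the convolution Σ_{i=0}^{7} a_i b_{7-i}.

-4

The convolution is the t^7 coefficient of A(t)B(t).
Σ = 1·0 − 1·1 + 1·0 − 1·1 + 1·0 − 1·1 + 1·0 − 1·1 = -4.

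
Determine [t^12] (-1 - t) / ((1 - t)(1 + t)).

-1

Partial fractions give a closed form: a_n = (-1)·1^n.
At n = 12: a_12 = -1.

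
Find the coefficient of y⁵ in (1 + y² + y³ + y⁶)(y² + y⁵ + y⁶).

2

(1 + y² + y³ + y⁶) has coefficients 1,0,1,1,0,0 for degrees 0…5.
(y² + y⁵ + y⁶) has coefficients 0,0,1,0,0,1 for degrees 0…5.
[y⁵] = 1·1 + 1·0 + 1·1 = 2.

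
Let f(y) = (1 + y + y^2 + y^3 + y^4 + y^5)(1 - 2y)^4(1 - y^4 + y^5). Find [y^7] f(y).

(1 + y + y^2 + y^3 + y^4 + y^5) has coefficients 1,1,1,1,1,1 for degrees 0…5.
(1 - 2y)^4 has coefficients 1,-8,24,-32,16,0,0,0 for degrees 0…7.
Finally multiplying by (1 - y^4 + y^5), the product of all factors after the first has coefficients 1,-8,24,-32,15,9,-32,56 for degrees 0…7.
[y^7] = 1·56 + 1·(-32) + 1·9 + 1·15 + 1·(-32) + 1·24 = 40.

40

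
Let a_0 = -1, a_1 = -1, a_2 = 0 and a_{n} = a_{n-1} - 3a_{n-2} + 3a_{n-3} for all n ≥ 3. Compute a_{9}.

-21

The ordinary generating function has denominator 1 - t + 3t^2 - 3t^3.
Iterating the recurrence: a_0,…,a_{9} = -1, -1, 0, 0, -3, -3, 6, 6, -21, -21.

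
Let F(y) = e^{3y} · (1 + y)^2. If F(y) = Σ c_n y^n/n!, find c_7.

The EGF product rule gives c_7 = Σ_{k_1+k_2=7} C(7; k_1,k_2) · ∏ g_i(k_i), where e^{3y} gives (3)^k; (1+y)^2 gives the falling factorial (2)_k.
g_1(k) for k = 0…7: 1, 3, 9, 27, 81, 243, 729, 2187.
g_2(k) for k = 0…7: 1, 2, 2, 0, 0, 0, 0, 0.
c_7 = Σ_k C(7,k)·g_1(k)·g_2(7−k) = 21·243·2 + 7·729·2 + 1·2187·1 = 10206 + 10206 + 2187 = 22599.

22599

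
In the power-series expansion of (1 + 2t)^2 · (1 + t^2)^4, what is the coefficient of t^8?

(1 + 2t)^2 has coefficients 1,4,4 for degrees 0…2.
(1 + t^2)^4 has coefficients 1,0,4,0,6,0,4,0,1 for degrees 0…8.
[t^8] = 1·1 + 4·0 + 4·4 = 17.

17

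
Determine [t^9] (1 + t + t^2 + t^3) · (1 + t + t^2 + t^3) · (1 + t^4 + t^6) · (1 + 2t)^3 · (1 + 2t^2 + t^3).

495

(1 + t + t^2 + t^3) has coefficients 1,1,1,1 for degrees 0…3.
(1 + t + t^2 + t^3) has coefficients 1,1,1,1,0,0,0,0,0,0 for degrees 0…9.
Multiplying by (1 + t^4 + t^6) gives running coefficients 1,1,1,1,1,1,2,2,1,1 for degrees 0…9.
Multiplying by (1 + 2t)^3 gives running coefficients 1,7,19,27,27,27,28,34,45,47 for degrees 0…9.
Finally multiplying by (1 + 2t^2 + t^3), the product of all factors after the first has coefficients 1,7,21,42,72,100,109,115,128,143 for degrees 0…9.
[t^9] = 1·143 + 1·128 + 1·115 + 1·109 = 495.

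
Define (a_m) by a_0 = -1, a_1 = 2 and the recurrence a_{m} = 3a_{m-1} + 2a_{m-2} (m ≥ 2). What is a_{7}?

2536

The ordinary generating function has denominator 1 - 3t - 2t^2.
Iterating the recurrence: a_0,…,a_{7} = -1, 2, 4, 16, 56, 200, 712, 2536.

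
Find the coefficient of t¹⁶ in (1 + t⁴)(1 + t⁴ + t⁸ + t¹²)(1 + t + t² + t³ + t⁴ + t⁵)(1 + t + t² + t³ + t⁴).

15

(1 + t⁴) has coefficients 1,0,0,0,1 for degrees 0…4.
(1 + t⁴ + t⁸ + t¹²) has coefficients 1,0,0,0,1,0,0,0,1,0,0,0,1,0,0,0,0 for degrees 0…16.
Multiplying by (1 + t + t² + t³ + t⁴ + t⁵) gives running coefficients 1,1,1,1,2,2,1,1,2,2,1,1,2,2,1,1,1 for degrees 0…16.
Finally multiplying by (1 + t + t² + t³ + t⁴), the product of all factors after the first has coefficients 1,2,3,4,6,7,7,7,8,8,7,7,8,8,7,7,7 for degrees 0…16.
[t¹⁶] = 1·7 + 1·8 = 15.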